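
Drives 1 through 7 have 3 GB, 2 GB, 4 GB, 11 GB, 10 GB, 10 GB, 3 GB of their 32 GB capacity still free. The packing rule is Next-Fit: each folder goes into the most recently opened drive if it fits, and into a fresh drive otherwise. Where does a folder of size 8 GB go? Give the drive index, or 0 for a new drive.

0

Next-Fit only looks at drive 7, which has 3 GB free.
8 GB does not fit, so a new drive is opened.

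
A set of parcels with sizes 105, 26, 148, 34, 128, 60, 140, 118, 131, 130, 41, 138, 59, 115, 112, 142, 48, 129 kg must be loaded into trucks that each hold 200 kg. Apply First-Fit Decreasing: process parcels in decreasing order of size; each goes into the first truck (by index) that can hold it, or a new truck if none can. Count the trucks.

Sorted descending: 148, 142, 140, 138, 131, 130, 129, 128, 118, 115, 112, 105, 60, 59, 48, 41, 34, 26.
Put 148 kg in truck 1; 52 kg remain.
Put 142 kg in truck 2; 58 kg remain.
Put 140 kg in truck 3; 60 kg remain.
Put 138 kg in truck 4; 62 kg remain.
Put 131 kg in truck 5; 69 kg remain.
Put 130 kg in truck 6; 70 kg remain.
Put 129 kg in truck 7; 71 kg remain.
Put 128 kg in truck 8; 72 kg remain.
Put 118 kg in truck 9; 82 kg remain.
Put 115 kg in truck 10; 85 kg remain.
Put 112 kg in truck 11; 88 kg remain.
Put 105 kg in truck 12; 95 kg remain.
Put 60 kg in truck 3; 0 kg remain.
Put 59 kg in truck 4; 3 kg remain.
Put 48 kg in truck 1; 4 kg remain.
Put 41 kg in truck 2; 17 kg remain.
Put 34 kg in truck 5; 35 kg remain.
Put 26 kg in truck 5; 9 kg remain.
Final trucks: [148,48] [142,41] [140,60] [138,59] [131,34,26] [130] [129] [128] [118] [115] [112] [105].

12 trucks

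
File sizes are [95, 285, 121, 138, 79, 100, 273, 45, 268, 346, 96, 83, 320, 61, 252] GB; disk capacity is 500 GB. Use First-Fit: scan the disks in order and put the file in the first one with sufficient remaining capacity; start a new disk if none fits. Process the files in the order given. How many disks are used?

7

Put 95 GB in disk 1; 405 GB remain.
Put 285 GB in disk 1; 120 GB remain.
Put 121 GB in disk 2; 379 GB remain.
Put 138 GB in disk 2; 241 GB remain.
Put 79 GB in disk 1; 41 GB remain.
Put 100 GB in disk 2; 141 GB remain.
Put 273 GB in disk 3; 227 GB remain.
Put 45 GB in disk 2; 96 GB remain.
Put 268 GB in disk 4; 232 GB remain.
Put 346 GB in disk 5; 154 GB remain.
Put 96 GB in disk 2; 0 GB remain.
Put 83 GB in disk 3; 144 GB remain.
Put 320 GB in disk 6; 180 GB remain.
Put 61 GB in disk 3; 83 GB remain.
Put 252 GB in disk 7; 248 GB remain.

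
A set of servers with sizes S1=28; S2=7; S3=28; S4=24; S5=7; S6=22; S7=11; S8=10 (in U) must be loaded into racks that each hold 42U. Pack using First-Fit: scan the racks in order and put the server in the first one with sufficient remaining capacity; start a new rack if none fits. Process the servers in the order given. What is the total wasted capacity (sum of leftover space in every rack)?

31

S1 (28U) → rack 1 (remaining 14U)
S2 (7U) → rack 1 (remaining 7U)
S3 (28U) → rack 2 (remaining 14U)
S4 (24U) → rack 3 (remaining 18U)
S5 (7U) → rack 1 (remaining 0U)
S6 (22U) → rack 4 (remaining 20U)
S7 (11U) → rack 2 (remaining 3U)
S8 (10U) → rack 3 (remaining 8U)
4 racks × 42U = 168U; used 137U; unused 31U.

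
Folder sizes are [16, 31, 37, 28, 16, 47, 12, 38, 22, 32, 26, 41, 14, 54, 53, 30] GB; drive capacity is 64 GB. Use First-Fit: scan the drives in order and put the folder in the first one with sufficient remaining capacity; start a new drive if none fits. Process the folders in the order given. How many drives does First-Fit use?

9

Put 16 GB in drive 1; 48 GB remain.
Put 31 GB in drive 1; 17 GB remain.
Put 37 GB in drive 2; 27 GB remain.
Put 28 GB in drive 3; 36 GB remain.
Put 16 GB in drive 1; 1 GB remain.
Put 47 GB in drive 4; 17 GB remain.
Put 12 GB in drive 2; 15 GB remain.
Put 38 GB in drive 5; 26 GB remain.
Put 22 GB in drive 3; 14 GB remain.
Put 32 GB in drive 6; 32 GB remain.
Put 26 GB in drive 5; 0 GB remain.
Put 41 GB in drive 7; 23 GB remain.
Put 14 GB in drive 2; 1 GB remain.
Put 54 GB in drive 8; 10 GB remain.
Put 53 GB in drive 9; 11 GB remain.
Put 30 GB in drive 6; 2 GB remain.
Final drives: [16,31,16] [37,12,14] [28,22] [47] [38,26] [32,30] [41] [54] [53].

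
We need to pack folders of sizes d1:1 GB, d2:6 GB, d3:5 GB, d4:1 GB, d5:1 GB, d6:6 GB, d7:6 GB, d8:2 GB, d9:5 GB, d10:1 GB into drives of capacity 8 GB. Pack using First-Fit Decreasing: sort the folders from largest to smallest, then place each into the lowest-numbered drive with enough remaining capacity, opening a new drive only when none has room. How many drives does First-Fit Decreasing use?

5

Sorted descending: 6, 6, 6, 5, 5, 2, 1, 1, 1, 1.
6 GB → drive 1 (remaining 2 GB)
6 GB → drive 2 (remaining 2 GB)
6 GB → drive 3 (remaining 2 GB)
5 GB → drive 4 (remaining 3 GB)
5 GB → drive 5 (remaining 3 GB)
2 GB → drive 1 (remaining 0 GB)
1 GB → drive 2 (remaining 1 GB)
1 GB → drive 2 (remaining 0 GB)
1 GB → drive 3 (remaining 1 GB)
1 GB → drive 3 (remaining 0 GB)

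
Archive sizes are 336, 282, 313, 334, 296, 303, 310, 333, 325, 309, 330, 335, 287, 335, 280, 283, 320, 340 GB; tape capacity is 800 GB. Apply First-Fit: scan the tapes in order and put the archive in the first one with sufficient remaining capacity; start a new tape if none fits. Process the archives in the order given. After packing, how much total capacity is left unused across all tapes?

Put 336 GB in tape 1; 464 GB remain.
Put 282 GB in tape 1; 182 GB remain.
Put 313 GB in tape 2; 487 GB remain.
Put 334 GB in tape 2; 153 GB remain.
Put 296 GB in tape 3; 504 GB remain.
Put 303 GB in tape 3; 201 GB remain.
Put 310 GB in tape 4; 490 GB remain.
Put 333 GB in tape 4; 157 GB remain.
Put 325 GB in tape 5; 475 GB remain.
Put 309 GB in tape 5; 166 GB remain.
Put 330 GB in tape 6; 470 GB remain.
Put 335 GB in tape 6; 135 GB remain.
Put 287 GB in tape 7; 513 GB remain.
Put 335 GB in tape 7; 178 GB remain.
Put 280 GB in tape 8; 520 GB remain.
Put 283 GB in tape 8; 237 GB remain.
Put 320 GB in tape 9; 480 GB remain.
Put 340 GB in tape 9; 140 GB remain.
9 tapes × 800 GB = 7200 GB; used 5651 GB; unused 1549 GB.

1549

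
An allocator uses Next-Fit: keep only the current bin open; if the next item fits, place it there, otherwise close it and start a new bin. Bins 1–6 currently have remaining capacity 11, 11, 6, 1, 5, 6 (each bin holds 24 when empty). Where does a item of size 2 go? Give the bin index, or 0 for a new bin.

Next-Fit only looks at bin 6, which has 6 free.
2 fits there.

6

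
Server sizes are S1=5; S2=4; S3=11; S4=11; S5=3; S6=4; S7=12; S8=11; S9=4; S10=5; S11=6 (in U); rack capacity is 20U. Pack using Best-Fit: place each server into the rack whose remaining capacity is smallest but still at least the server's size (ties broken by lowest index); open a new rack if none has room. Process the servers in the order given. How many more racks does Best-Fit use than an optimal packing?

1

Best-Fit: [5,4,11] [11,3,4] [12,4] [11,5] [6] → 5 racks.
Total size 76U; any packing needs at least ⌈76/20⌉ = 4 racks.
An optimal packing achieves that bound: [12,6] [11,5,4] [11,5,4] [11,4,3] → 4 racks.
Excess: 5 − 4 = 1.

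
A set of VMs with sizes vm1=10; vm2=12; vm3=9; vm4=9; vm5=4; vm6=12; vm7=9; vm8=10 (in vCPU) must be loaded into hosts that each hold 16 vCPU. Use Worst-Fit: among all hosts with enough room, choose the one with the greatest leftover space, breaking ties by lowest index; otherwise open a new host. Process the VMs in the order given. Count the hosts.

7 hosts

Put vm1 (10 vCPU) in host 1; 6 vCPU remain.
Put vm2 (12 vCPU) in host 2; 4 vCPU remain.
Put vm3 (9 vCPU) in host 3; 7 vCPU remain.
Put vm4 (9 vCPU) in host 4; 7 vCPU remain.
Put vm5 (4 vCPU) in host 3; 3 vCPU remain.
Put vm6 (12 vCPU) in host 5; 4 vCPU remain.
Put vm7 (9 vCPU) in host 6; 7 vCPU remain.
Put vm8 (10 vCPU) in host 7; 6 vCPU remain.
Final hosts: [10] [12] [9,4] [9] [12] [9] [10].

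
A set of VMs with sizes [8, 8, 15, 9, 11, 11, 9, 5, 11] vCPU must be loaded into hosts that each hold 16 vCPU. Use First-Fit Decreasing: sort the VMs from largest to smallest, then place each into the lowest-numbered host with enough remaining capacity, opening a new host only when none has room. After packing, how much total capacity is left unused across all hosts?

25

Sorted descending: 15, 11, 11, 11, 9, 9, 8, 8, 5.
Put 15 vCPU in host 1; 1 vCPU remain.
Put 11 vCPU in host 2; 5 vCPU remain.
Put 11 vCPU in host 3; 5 vCPU remain.
Put 11 vCPU in host 4; 5 vCPU remain.
Put 9 vCPU in host 5; 7 vCPU remain.
Put 9 vCPU in host 6; 7 vCPU remain.
Put 8 vCPU in host 7; 8 vCPU remain.
Put 8 vCPU in host 7; 0 vCPU remain.
Put 5 vCPU in host 2; 0 vCPU remain.
7 hosts × 16 vCPU = 112 vCPU; used 87 vCPU; unused 25 vCPU.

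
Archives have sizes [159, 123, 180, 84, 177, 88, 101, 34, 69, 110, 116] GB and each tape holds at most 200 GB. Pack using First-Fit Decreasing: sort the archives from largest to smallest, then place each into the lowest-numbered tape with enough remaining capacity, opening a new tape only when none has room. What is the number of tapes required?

Sorted descending: 180, 177, 159, 123, 116, 110, 101, 88, 84, 69, 34.
tape 1: place 180 GB, 20 GB left
tape 2: place 177 GB, 23 GB left
tape 3: place 159 GB, 41 GB left
tape 4: place 123 GB, 77 GB left
tape 5: place 116 GB, 84 GB left
tape 6: place 110 GB, 90 GB left
tape 7: place 101 GB, 99 GB left
tape 6: place 88 GB, 2 GB left
tape 5: place 84 GB, 0 GB left
tape 4: place 69 GB, 8 GB left
tape 3: place 34 GB, 7 GB left
Final tapes: [180] [177] [159,34] [123,69] [116,84] [110,88] [101].

7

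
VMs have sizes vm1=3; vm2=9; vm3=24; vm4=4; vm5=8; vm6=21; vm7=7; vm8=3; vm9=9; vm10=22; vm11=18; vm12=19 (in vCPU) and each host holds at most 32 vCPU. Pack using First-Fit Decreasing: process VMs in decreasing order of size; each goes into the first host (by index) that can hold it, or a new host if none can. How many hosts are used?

Sorted descending: 24, 22, 21, 19, 18, 9, 9, 8, 7, 4, 3, 3.
24 vCPU → host 1 (remaining 8 vCPU)
22 vCPU → host 2 (remaining 10 vCPU)
21 vCPU → host 3 (remaining 11 vCPU)
19 vCPU → host 4 (remaining 13 vCPU)
18 vCPU → host 5 (remaining 14 vCPU)
9 vCPU → host 2 (remaining 1 vCPU)
9 vCPU → host 3 (remaining 2 vCPU)
8 vCPU → host 1 (remaining 0 vCPU)
7 vCPU → host 4 (remaining 6 vCPU)
4 vCPU → host 4 (remaining 2 vCPU)
3 vCPU → host 5 (remaining 11 vCPU)
3 vCPU → host 5 (remaining 8 vCPU)
Final hosts: [24,8] [22,9] [21,9] [19,7,4] [18,3,3].

5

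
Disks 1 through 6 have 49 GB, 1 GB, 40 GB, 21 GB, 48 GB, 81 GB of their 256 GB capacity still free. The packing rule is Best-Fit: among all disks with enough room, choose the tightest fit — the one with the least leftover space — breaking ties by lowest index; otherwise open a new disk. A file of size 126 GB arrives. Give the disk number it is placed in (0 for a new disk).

No disk has ≥ 126 GB free, so a new disk is opened.

0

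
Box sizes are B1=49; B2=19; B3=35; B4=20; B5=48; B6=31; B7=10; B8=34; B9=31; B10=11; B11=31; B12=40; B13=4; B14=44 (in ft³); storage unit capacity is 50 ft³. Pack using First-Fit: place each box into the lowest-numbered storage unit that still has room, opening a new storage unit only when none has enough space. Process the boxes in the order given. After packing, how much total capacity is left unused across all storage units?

93

storage unit 1: place B1 (49 ft³), 1 ft³ left
storage unit 2: place B2 (19 ft³), 31 ft³ left
storage unit 3: place B3 (35 ft³), 15 ft³ left
storage unit 2: place B4 (20 ft³), 11 ft³ left
storage unit 4: place B5 (48 ft³), 2 ft³ left
storage unit 5: place B6 (31 ft³), 19 ft³ left
storage unit 2: place B7 (10 ft³), 1 ft³ left
storage unit 6: place B8 (34 ft³), 16 ft³ left
storage unit 7: place B9 (31 ft³), 19 ft³ left
storage unit 3: place B10 (11 ft³), 4 ft³ left
storage unit 8: place B11 (31 ft³), 19 ft³ left
storage unit 9: place B12 (40 ft³), 10 ft³ left
storage unit 3: place B13 (4 ft³), 0 ft³ left
storage unit 10: place B14 (44 ft³), 6 ft³ left
10 storage units × 50 ft³ = 500 ft³; used 407 ft³; unused 93 ft³.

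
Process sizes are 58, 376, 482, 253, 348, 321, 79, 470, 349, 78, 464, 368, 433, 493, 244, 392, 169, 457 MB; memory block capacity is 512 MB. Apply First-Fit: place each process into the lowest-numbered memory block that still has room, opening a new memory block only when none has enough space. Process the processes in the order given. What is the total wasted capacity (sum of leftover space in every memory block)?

1334

Put 58 MB in memory block 1; 454 MB remain.
Put 376 MB in memory block 1; 78 MB remain.
Put 482 MB in memory block 2; 30 MB remain.
Put 253 MB in memory block 3; 259 MB remain.
Put 348 MB in memory block 4; 164 MB remain.
Put 321 MB in memory block 5; 191 MB remain.
Put 79 MB in memory block 3; 180 MB remain.
Put 470 MB in memory block 6; 42 MB remain.
Put 349 MB in memory block 7; 163 MB remain.
Put 78 MB in memory block 1; 0 MB remain.
Put 464 MB in memory block 8; 48 MB remain.
Put 368 MB in memory block 9; 144 MB remain.
Put 433 MB in memory block 10; 79 MB remain.
Put 493 MB in memory block 11; 19 MB remain.
Put 244 MB in memory block 12; 268 MB remain.
Put 392 MB in memory block 13; 120 MB remain.
Put 169 MB in memory block 3; 11 MB remain.
Put 457 MB in memory block 14; 55 MB remain.
14 memory blocks × 512 MB = 7168 MB; used 5834 MB; unused 1334 MB.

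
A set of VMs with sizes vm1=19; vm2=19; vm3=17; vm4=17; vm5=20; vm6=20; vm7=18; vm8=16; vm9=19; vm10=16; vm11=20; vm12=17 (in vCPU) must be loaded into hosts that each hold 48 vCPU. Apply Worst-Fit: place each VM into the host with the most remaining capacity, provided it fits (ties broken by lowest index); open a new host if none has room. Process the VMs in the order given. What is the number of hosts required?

host 1: place vm1 (19 vCPU), 29 vCPU left
host 1: place vm2 (19 vCPU), 10 vCPU left
host 2: place vm3 (17 vCPU), 31 vCPU left
host 2: place vm4 (17 vCPU), 14 vCPU left
host 3: place vm5 (20 vCPU), 28 vCPU left
host 3: place vm6 (20 vCPU), 8 vCPU left
host 4: place vm7 (18 vCPU), 30 vCPU left
host 4: place vm8 (16 vCPU), 14 vCPU left
host 5: place vm9 (19 vCPU), 29 vCPU left
host 5: place vm10 (16 vCPU), 13 vCPU left
host 6: place vm11 (20 vCPU), 28 vCPU left
host 6: place vm12 (17 vCPU), 11 vCPU left
Final hosts: [19,19] [17,17] [20,20] [18,16] [19,16] [20,17].

6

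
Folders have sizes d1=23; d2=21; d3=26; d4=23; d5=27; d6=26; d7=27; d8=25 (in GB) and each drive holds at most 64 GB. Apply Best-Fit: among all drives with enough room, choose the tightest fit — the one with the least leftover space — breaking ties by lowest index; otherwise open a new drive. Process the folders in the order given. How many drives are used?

4

Put d1 (23 GB) in drive 1; 41 GB remain.
Put d2 (21 GB) in drive 1; 20 GB remain.
Put d3 (26 GB) in drive 2; 38 GB remain.
Put d4 (23 GB) in drive 2; 15 GB remain.
Put d5 (27 GB) in drive 3; 37 GB remain.
Put d6 (26 GB) in drive 3; 11 GB remain.
Put d7 (27 GB) in drive 4; 37 GB remain.
Put d8 (25 GB) in drive 4; 12 GB remain.
Final drives: [23,21] [26,23] [27,26] [27,25].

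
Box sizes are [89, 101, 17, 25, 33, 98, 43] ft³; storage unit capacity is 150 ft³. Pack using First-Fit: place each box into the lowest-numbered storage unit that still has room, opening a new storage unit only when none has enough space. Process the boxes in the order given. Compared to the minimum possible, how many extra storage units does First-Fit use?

0

First-Fit: [89,17,25] [101,33] [98,43] → 3 storage units.
Total size 406 ft³; any packing needs at least ⌈406/150⌉ = 3 storage units.
So 3 is already optimal.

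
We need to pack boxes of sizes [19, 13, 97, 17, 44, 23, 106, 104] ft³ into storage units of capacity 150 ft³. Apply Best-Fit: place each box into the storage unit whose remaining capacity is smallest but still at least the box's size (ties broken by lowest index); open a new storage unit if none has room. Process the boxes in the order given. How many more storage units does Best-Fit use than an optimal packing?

Best-Fit: [19,13,97,17] [44,23] [106] [104] → 4 storage units.
Total size 423 ft³; any packing needs at least ⌈423/150⌉ = 3 storage units.
An optimal packing achieves that bound: [106,44] [104,23,19] [97,17,13] → 3 storage units.
Excess: 4 − 3 = 1.

1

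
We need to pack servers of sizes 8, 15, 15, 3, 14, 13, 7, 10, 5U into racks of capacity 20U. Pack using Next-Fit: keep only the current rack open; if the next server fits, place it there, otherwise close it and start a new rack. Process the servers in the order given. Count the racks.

rack 1: place 8U, 12U left
rack 2: place 15U, 5U left
rack 3: place 15U, 5U left
rack 3: place 3U, 2U left
rack 4: place 14U, 6U left
rack 5: place 13U, 7U left
rack 5: place 7U, 0U left
rack 6: place 10U, 10U left
rack 6: place 5U, 5U left

6 racks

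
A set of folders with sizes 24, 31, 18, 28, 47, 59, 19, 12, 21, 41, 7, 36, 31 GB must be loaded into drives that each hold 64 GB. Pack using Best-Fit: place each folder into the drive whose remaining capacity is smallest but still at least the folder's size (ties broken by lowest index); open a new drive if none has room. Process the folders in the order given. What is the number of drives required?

8

drive 1: place 24 GB, 40 GB left
drive 1: place 31 GB, 9 GB left
drive 2: place 18 GB, 46 GB left
drive 2: place 28 GB, 18 GB left
drive 3: place 47 GB, 17 GB left
drive 4: place 59 GB, 5 GB left
drive 5: place 19 GB, 45 GB left
drive 3: place 12 GB, 5 GB left
drive 5: place 21 GB, 24 GB left
drive 6: place 41 GB, 23 GB left
drive 1: place 7 GB, 2 GB left
drive 7: place 36 GB, 28 GB left
drive 8: place 31 GB, 33 GB left
Final drives: [24,31,7] [18,28] [47,12] [59] [19,21] [41] [36] [31].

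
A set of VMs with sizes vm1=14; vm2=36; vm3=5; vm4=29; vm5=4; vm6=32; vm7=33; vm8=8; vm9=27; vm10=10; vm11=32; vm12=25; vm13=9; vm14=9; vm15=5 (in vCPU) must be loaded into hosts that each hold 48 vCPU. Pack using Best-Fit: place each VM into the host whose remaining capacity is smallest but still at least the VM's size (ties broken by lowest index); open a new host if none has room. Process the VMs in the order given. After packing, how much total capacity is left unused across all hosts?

vm1 (14 vCPU) → host 1 (remaining 34 vCPU)
vm2 (36 vCPU) → host 2 (remaining 12 vCPU)
vm3 (5 vCPU) → host 2 (remaining 7 vCPU)
vm4 (29 vCPU) → host 1 (remaining 5 vCPU)
vm5 (4 vCPU) → host 1 (remaining 1 vCPU)
vm6 (32 vCPU) → host 3 (remaining 16 vCPU)
vm7 (33 vCPU) → host 4 (remaining 15 vCPU)
vm8 (8 vCPU) → host 4 (remaining 7 vCPU)
vm9 (27 vCPU) → host 5 (remaining 21 vCPU)
vm10 (10 vCPU) → host 3 (remaining 6 vCPU)
vm11 (32 vCPU) → host 6 (remaining 16 vCPU)
vm12 (25 vCPU) → host 7 (remaining 23 vCPU)
vm13 (9 vCPU) → host 6 (remaining 7 vCPU)
vm14 (9 vCPU) → host 5 (remaining 12 vCPU)
vm15 (5 vCPU) → host 3 (remaining 1 vCPU)
7 hosts × 48 vCPU = 336 vCPU; used 278 vCPU; unused 58 vCPU.

58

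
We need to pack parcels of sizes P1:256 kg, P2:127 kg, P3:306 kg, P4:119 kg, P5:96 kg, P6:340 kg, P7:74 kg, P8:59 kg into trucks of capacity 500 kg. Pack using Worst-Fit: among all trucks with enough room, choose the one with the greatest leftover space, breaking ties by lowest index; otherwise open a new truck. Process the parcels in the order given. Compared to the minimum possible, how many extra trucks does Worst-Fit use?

Worst-Fit: [256,127,96] [306,119] [340,74,59] → 3 trucks.
Total size 1377 kg; any packing needs at least ⌈1377/500⌉ = 3 trucks.
So 3 is already optimal.

0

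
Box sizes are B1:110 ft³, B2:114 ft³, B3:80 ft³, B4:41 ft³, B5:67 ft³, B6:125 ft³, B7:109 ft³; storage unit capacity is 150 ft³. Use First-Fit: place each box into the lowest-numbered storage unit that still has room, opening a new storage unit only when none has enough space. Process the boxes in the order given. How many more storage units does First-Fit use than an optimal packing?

1

First-Fit: [110] [114] [80,41] [67] [125] [109] → 6 storage units.
Total size 646 ft³; any packing needs at least ⌈646/150⌉ = 5 storage units.
An optimal packing achieves that bound: [125] [114] [110] [109,41] [80,67] → 5 storage units.
Excess: 6 − 5 = 1.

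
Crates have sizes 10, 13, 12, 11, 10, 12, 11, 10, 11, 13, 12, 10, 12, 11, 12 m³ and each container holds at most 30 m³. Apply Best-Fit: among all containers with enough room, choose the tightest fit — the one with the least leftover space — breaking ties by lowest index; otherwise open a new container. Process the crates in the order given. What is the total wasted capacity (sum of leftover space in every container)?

70

Put 10 m³ in container 1; 20 m³ remain.
Put 13 m³ in container 1; 7 m³ remain.
Put 12 m³ in container 2; 18 m³ remain.
Put 11 m³ in container 2; 7 m³ remain.
Put 10 m³ in container 3; 20 m³ remain.
Put 12 m³ in container 3; 8 m³ remain.
Put 11 m³ in container 4; 19 m³ remain.
Put 10 m³ in container 4; 9 m³ remain.
Put 11 m³ in container 5; 19 m³ remain.
Put 13 m³ in container 5; 6 m³ remain.
Put 12 m³ in container 6; 18 m³ remain.
Put 10 m³ in container 6; 8 m³ remain.
Put 12 m³ in container 7; 18 m³ remain.
Put 11 m³ in container 7; 7 m³ remain.
Put 12 m³ in container 8; 18 m³ remain.
8 containers × 30 m³ = 240 m³; used 170 m³; unused 70 m³.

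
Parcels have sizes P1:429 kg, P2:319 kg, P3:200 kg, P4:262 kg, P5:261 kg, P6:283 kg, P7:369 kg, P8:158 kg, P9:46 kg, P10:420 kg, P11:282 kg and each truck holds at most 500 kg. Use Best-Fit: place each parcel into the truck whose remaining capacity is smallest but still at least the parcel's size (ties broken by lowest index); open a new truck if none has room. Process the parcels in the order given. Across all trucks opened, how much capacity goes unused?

971

truck 1: place P1 (429 kg), 71 kg left
truck 2: place P2 (319 kg), 181 kg left
truck 3: place P3 (200 kg), 300 kg left
truck 3: place P4 (262 kg), 38 kg left
truck 4: place P5 (261 kg), 239 kg left
truck 5: place P6 (283 kg), 217 kg left
truck 6: place P7 (369 kg), 131 kg left
truck 2: place P8 (158 kg), 23 kg left
truck 1: place P9 (46 kg), 25 kg left
truck 7: place P10 (420 kg), 80 kg left
truck 8: place P11 (282 kg), 218 kg left
8 trucks × 500 kg = 4000 kg; used 3029 kg; unused 971 kg.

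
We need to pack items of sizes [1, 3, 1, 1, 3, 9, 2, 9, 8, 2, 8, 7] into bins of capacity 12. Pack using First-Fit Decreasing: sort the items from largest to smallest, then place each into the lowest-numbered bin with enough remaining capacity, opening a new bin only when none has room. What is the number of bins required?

5 bins

Sorted descending: 9, 9, 8, 8, 7, 3, 3, 2, 2, 1, 1, 1.
bin 1: place 9, 3 left
bin 2: place 9, 3 left
bin 3: place 8, 4 left
bin 4: place 8, 4 left
bin 5: place 7, 5 left
bin 1: place 3, 0 left
bin 2: place 3, 0 left
bin 3: place 2, 2 left
bin 3: place 2, 0 left
bin 4: place 1, 3 left
bin 4: place 1, 2 left
bin 4: place 1, 1 left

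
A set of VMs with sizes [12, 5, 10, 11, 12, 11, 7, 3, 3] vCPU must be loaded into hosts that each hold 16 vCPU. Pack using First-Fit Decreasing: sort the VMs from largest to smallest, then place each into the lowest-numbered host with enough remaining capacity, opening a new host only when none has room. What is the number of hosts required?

Sorted descending: 12, 12, 11, 11, 10, 7, 5, 3, 3.
12 vCPU → host 1 (remaining 4 vCPU)
12 vCPU → host 2 (remaining 4 vCPU)
11 vCPU → host 3 (remaining 5 vCPU)
11 vCPU → host 4 (remaining 5 vCPU)
10 vCPU → host 5 (remaining 6 vCPU)
7 vCPU → host 6 (remaining 9 vCPU)
5 vCPU → host 3 (remaining 0 vCPU)
3 vCPU → host 1 (remaining 1 vCPU)
3 vCPU → host 2 (remaining 1 vCPU)

6 hosts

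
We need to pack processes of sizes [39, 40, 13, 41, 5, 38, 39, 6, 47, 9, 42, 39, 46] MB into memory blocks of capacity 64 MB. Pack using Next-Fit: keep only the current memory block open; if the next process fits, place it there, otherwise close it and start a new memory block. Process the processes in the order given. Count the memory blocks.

9 memory blocks

Put 39 MB in memory block 1; 25 MB remain.
Put 40 MB in memory block 2; 24 MB remain.
Put 13 MB in memory block 2; 11 MB remain.
Put 41 MB in memory block 3; 23 MB remain.
Put 5 MB in memory block 3; 18 MB remain.
Put 38 MB in memory block 4; 26 MB remain.
Put 39 MB in memory block 5; 25 MB remain.
Put 6 MB in memory block 5; 19 MB remain.
Put 47 MB in memory block 6; 17 MB remain.
Put 9 MB in memory block 6; 8 MB remain.
Put 42 MB in memory block 7; 22 MB remain.
Put 39 MB in memory block 8; 25 MB remain.
Put 46 MB in memory block 9; 18 MB remain.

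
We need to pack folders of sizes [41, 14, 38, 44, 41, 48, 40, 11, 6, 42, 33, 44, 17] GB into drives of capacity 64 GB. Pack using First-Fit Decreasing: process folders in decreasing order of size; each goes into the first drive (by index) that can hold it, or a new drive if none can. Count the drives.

Sorted descending: 48, 44, 44, 42, 41, 41, 40, 38, 33, 17, 14, 11, 6.
Put 48 GB in drive 1; 16 GB remain.
Put 44 GB in drive 2; 20 GB remain.
Put 44 GB in drive 3; 20 GB remain.
Put 42 GB in drive 4; 22 GB remain.
Put 41 GB in drive 5; 23 GB remain.
Put 41 GB in drive 6; 23 GB remain.
Put 40 GB in drive 7; 24 GB remain.
Put 38 GB in drive 8; 26 GB remain.
Put 33 GB in drive 9; 31 GB remain.
Put 17 GB in drive 2; 3 GB remain.
Put 14 GB in drive 1; 2 GB remain.
Put 11 GB in drive 3; 9 GB remain.
Put 6 GB in drive 3; 3 GB remain.

9 drives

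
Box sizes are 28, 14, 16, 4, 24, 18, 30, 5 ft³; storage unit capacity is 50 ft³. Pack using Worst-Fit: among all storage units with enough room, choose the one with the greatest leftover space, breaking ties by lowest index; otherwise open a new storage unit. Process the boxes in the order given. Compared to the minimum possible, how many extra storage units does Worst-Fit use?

0

Worst-Fit: [28,14,5] [16,4,24] [18,30] → 3 storage units.
Total size 139 ft³; any packing needs at least ⌈139/50⌉ = 3 storage units.
So 3 is already optimal.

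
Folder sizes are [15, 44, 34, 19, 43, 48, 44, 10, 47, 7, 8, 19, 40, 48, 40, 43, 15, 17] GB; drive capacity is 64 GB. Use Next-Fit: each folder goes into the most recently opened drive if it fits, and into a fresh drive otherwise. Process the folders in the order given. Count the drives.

11

Put 15 GB in drive 1; 49 GB remain.
Put 44 GB in drive 1; 5 GB remain.
Put 34 GB in drive 2; 30 GB remain.
Put 19 GB in drive 2; 11 GB remain.
Put 43 GB in drive 3; 21 GB remain.
Put 48 GB in drive 4; 16 GB remain.
Put 44 GB in drive 5; 20 GB remain.
Put 10 GB in drive 5; 10 GB remain.
Put 47 GB in drive 6; 17 GB remain.
Put 7 GB in drive 6; 10 GB remain.
Put 8 GB in drive 6; 2 GB remain.
Put 19 GB in drive 7; 45 GB remain.
Put 40 GB in drive 7; 5 GB remain.
Put 48 GB in drive 8; 16 GB remain.
Put 40 GB in drive 9; 24 GB remain.
Put 43 GB in drive 10; 21 GB remain.
Put 15 GB in drive 10; 6 GB remain.
Put 17 GB in drive 11; 47 GB remain.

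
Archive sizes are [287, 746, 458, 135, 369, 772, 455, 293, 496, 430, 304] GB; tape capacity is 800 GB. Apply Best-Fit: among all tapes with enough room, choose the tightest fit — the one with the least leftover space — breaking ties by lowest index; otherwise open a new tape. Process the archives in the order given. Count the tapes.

7 tapes

tape 1: place 287 GB, 513 GB left
tape 2: place 746 GB, 54 GB left
tape 1: place 458 GB, 55 GB left
tape 3: place 135 GB, 665 GB left
tape 3: place 369 GB, 296 GB left
tape 4: place 772 GB, 28 GB left
tape 5: place 455 GB, 345 GB left
tape 3: place 293 GB, 3 GB left
tape 6: place 496 GB, 304 GB left
tape 7: place 430 GB, 370 GB left
tape 6: place 304 GB, 0 GB left
Final tapes: [287,458] [746] [135,369,293] [772] [455] [496,304] [430].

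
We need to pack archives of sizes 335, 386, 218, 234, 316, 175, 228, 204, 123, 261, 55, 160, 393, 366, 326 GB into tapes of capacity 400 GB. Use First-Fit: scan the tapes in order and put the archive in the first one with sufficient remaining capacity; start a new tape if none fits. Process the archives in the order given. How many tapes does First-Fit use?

11

Put 335 GB in tape 1; 65 GB remain.
Put 386 GB in tape 2; 14 GB remain.
Put 218 GB in tape 3; 182 GB remain.
Put 234 GB in tape 4; 166 GB remain.
Put 316 GB in tape 5; 84 GB remain.
Put 175 GB in tape 3; 7 GB remain.
Put 228 GB in tape 6; 172 GB remain.
Put 204 GB in tape 7; 196 GB remain.
Put 123 GB in tape 4; 43 GB remain.
Put 261 GB in tape 8; 139 GB remain.
Put 55 GB in tape 1; 10 GB remain.
Put 160 GB in tape 6; 12 GB remain.
Put 393 GB in tape 9; 7 GB remain.
Put 366 GB in tape 10; 34 GB remain.
Put 326 GB in tape 11; 74 GB remain.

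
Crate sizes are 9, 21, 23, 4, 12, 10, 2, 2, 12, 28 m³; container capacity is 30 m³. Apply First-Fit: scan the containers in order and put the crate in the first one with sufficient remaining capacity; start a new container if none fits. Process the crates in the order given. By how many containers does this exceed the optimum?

0

First-Fit: [9,21] [23,4,2] [12,10,2] [12] [28] → 5 containers.
Total size 123 m³; any packing needs at least ⌈123/30⌉ = 5 containers.
So 5 is already optimal.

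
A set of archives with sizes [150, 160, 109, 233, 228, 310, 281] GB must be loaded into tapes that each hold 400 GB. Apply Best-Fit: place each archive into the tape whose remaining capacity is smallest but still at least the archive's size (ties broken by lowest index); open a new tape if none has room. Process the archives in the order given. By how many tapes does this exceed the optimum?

1

Best-Fit: [150,160] [109,233] [228] [310] [281] → 5 tapes.
Total size 1471 GB; any packing needs at least ⌈1471/400⌉ = 4 tapes.
An optimal packing achieves that bound: [310] [281,109] [233,160] [228,150] → 4 tapes.
Excess: 5 − 4 = 1.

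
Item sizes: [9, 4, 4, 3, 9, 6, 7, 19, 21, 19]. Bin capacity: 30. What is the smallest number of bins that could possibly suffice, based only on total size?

Total size = 9 + 4 + 4 + 3 + 9 + 6 + 7 + 19 + 21 + 19 = 101.
⌈101 / 30⌉ = 4.

4 bins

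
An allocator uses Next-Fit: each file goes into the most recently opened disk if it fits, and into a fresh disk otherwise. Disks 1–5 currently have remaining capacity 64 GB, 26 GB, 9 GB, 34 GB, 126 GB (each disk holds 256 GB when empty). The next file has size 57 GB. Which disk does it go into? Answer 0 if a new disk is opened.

5

Next-Fit only looks at disk 5, which has 126 GB free.
57 GB fits there.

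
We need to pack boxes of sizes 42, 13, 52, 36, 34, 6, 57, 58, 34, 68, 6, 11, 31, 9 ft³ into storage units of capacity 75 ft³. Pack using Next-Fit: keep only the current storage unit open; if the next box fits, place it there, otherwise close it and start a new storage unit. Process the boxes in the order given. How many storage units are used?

8 storage units

42 ft³ → storage unit 1 (remaining 33 ft³)
13 ft³ → storage unit 1 (remaining 20 ft³)
52 ft³ → storage unit 2 (remaining 23 ft³)
36 ft³ → storage unit 3 (remaining 39 ft³)
34 ft³ → storage unit 3 (remaining 5 ft³)
6 ft³ → storage unit 4 (remaining 69 ft³)
57 ft³ → storage unit 4 (remaining 12 ft³)
58 ft³ → storage unit 5 (remaining 17 ft³)
34 ft³ → storage unit 6 (remaining 41 ft³)
68 ft³ → storage unit 7 (remaining 7 ft³)
6 ft³ → storage unit 7 (remaining 1 ft³)
11 ft³ → storage unit 8 (remaining 64 ft³)
31 ft³ → storage unit 8 (remaining 33 ft³)
9 ft³ → storage unit 8 (remaining 24 ft³)
Final storage units: [42,13] [52] [36,34] [6,57] [58] [34] [68,6] [11,31,9].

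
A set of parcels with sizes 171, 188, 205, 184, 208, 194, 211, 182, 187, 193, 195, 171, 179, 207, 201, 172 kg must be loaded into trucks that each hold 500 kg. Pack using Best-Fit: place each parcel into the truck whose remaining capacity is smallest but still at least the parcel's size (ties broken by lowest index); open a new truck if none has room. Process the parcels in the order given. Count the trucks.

Put 171 kg in truck 1; 329 kg remain.
Put 188 kg in truck 1; 141 kg remain.
Put 205 kg in truck 2; 295 kg remain.
Put 184 kg in truck 2; 111 kg remain.
Put 208 kg in truck 3; 292 kg remain.
Put 194 kg in truck 3; 98 kg remain.
Put 211 kg in truck 4; 289 kg remain.
Put 182 kg in truck 4; 107 kg remain.
Put 187 kg in truck 5; 313 kg remain.
Put 193 kg in truck 5; 120 kg remain.
Put 195 kg in truck 6; 305 kg remain.
Put 171 kg in truck 6; 134 kg remain.
Put 179 kg in truck 7; 321 kg remain.
Put 207 kg in truck 7; 114 kg remain.
Put 201 kg in truck 8; 299 kg remain.
Put 172 kg in truck 8; 127 kg remain.

8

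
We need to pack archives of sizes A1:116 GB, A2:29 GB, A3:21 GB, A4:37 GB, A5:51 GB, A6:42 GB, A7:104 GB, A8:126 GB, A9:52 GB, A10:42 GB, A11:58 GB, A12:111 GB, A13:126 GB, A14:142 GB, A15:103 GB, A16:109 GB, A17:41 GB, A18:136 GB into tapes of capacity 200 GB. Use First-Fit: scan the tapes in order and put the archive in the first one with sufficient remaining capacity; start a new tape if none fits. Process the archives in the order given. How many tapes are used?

10

A1 (116 GB) → tape 1 (remaining 84 GB)
A2 (29 GB) → tape 1 (remaining 55 GB)
A3 (21 GB) → tape 1 (remaining 34 GB)
A4 (37 GB) → tape 2 (remaining 163 GB)
A5 (51 GB) → tape 2 (remaining 112 GB)
A6 (42 GB) → tape 2 (remaining 70 GB)
A7 (104 GB) → tape 3 (remaining 96 GB)
A8 (126 GB) → tape 4 (remaining 74 GB)
A9 (52 GB) → tape 2 (remaining 18 GB)
A10 (42 GB) → tape 3 (remaining 54 GB)
A11 (58 GB) → tape 4 (remaining 16 GB)
A12 (111 GB) → tape 5 (remaining 89 GB)
A13 (126 GB) → tape 6 (remaining 74 GB)
A14 (142 GB) → tape 7 (remaining 58 GB)
A15 (103 GB) → tape 8 (remaining 97 GB)
A16 (109 GB) → tape 9 (remaining 91 GB)
A17 (41 GB) → tape 3 (remaining 13 GB)
A18 (136 GB) → tape 10 (remaining 64 GB)
Final tapes: [116,29,21] [37,51,42,52] [104,42,41] [126,58] [111] [126] [142] [103] [109] [136].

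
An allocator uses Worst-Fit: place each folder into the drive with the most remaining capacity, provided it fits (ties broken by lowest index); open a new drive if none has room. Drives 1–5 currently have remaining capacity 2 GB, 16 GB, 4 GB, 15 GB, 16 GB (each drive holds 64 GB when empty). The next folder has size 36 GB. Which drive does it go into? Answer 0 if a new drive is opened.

No drive has ≥ 36 GB free, so a new drive is opened.

0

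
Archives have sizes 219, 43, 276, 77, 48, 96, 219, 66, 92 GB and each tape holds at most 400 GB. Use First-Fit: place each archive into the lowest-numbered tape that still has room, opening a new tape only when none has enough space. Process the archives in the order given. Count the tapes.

3

tape 1: place 219 GB, 181 GB left
tape 1: place 43 GB, 138 GB left
tape 2: place 276 GB, 124 GB left
tape 1: place 77 GB, 61 GB left
tape 1: place 48 GB, 13 GB left
tape 2: place 96 GB, 28 GB left
tape 3: place 219 GB, 181 GB left
tape 3: place 66 GB, 115 GB left
tape 3: place 92 GB, 23 GB left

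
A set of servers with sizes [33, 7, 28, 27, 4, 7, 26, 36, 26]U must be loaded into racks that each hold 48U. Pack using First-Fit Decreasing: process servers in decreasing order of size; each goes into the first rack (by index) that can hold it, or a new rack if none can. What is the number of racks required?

6

Sorted descending: 36, 33, 28, 27, 26, 26, 7, 7, 4.
rack 1: place 36U, 12U left
rack 2: place 33U, 15U left
rack 3: place 28U, 20U left
rack 4: place 27U, 21U left
rack 5: place 26U, 22U left
rack 6: place 26U, 22U left
rack 1: place 7U, 5U left
rack 2: place 7U, 8U left
rack 1: place 4U, 1U left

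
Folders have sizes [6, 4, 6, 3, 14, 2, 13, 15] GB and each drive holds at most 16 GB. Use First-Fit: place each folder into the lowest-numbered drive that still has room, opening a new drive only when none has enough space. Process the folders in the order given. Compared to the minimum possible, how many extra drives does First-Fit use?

First-Fit: [6,4,6] [3,2] [14] [13] [15] → 5 drives.
Total size 63 GB; any packing needs at least ⌈63/16⌉ = 4 drives.
An optimal packing achieves that bound: [15] [14,2] [13,3] [6,6,4] → 4 drives.
Excess: 5 − 4 = 1.

1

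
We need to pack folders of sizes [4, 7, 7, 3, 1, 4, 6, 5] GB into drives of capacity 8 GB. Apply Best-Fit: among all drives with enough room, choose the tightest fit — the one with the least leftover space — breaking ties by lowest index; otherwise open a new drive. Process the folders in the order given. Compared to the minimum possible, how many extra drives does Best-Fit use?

1

Best-Fit: [4,3,1] [7] [7] [4] [6] [5] → 6 drives.
Total size 37 GB; any packing needs at least ⌈37/8⌉ = 5 drives.
An optimal packing achieves that bound: [7,1] [7] [6] [5,3] [4,4] → 5 drives.
Excess: 6 − 5 = 1.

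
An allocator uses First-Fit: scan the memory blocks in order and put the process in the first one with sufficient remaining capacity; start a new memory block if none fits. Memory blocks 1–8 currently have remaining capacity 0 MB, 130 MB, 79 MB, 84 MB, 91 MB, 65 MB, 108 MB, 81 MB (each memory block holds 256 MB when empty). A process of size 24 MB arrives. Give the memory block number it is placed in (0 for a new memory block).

Memory blocks with room: memory block 2 (130 MB), memory block 3 (79 MB), memory block 4 (84 MB), memory block 5 (91 MB), memory block 6 (65 MB), memory block 7 (108 MB), memory block 8 (81 MB).
The first with room is memory block 2.

2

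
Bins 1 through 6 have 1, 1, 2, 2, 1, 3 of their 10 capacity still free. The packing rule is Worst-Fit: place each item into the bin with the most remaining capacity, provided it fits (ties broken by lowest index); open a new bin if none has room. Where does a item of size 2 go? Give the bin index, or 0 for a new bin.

Bins with room: bin 3 (2), bin 4 (2), bin 6 (3).
Most room is bin 6 with 3 free.

6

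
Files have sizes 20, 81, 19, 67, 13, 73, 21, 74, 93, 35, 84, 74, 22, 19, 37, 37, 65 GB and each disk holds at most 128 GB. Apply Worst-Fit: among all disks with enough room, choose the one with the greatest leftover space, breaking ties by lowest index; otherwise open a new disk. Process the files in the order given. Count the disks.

20 GB → disk 1 (remaining 108 GB)
81 GB → disk 1 (remaining 27 GB)
19 GB → disk 1 (remaining 8 GB)
67 GB → disk 2 (remaining 61 GB)
13 GB → disk 2 (remaining 48 GB)
73 GB → disk 3 (remaining 55 GB)
21 GB → disk 3 (remaining 34 GB)
74 GB → disk 4 (remaining 54 GB)
93 GB → disk 5 (remaining 35 GB)
35 GB → disk 4 (remaining 19 GB)
84 GB → disk 6 (remaining 44 GB)
74 GB → disk 7 (remaining 54 GB)
22 GB → disk 7 (remaining 32 GB)
19 GB → disk 2 (remaining 29 GB)
37 GB → disk 6 (remaining 7 GB)
37 GB → disk 8 (remaining 91 GB)
65 GB → disk 8 (remaining 26 GB)

8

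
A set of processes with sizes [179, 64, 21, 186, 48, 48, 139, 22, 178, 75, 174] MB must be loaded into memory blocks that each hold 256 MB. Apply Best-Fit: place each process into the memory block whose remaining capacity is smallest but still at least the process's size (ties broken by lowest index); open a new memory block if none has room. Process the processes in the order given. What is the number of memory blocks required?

5

179 MB → memory block 1 (remaining 77 MB)
64 MB → memory block 1 (remaining 13 MB)
21 MB → memory block 2 (remaining 235 MB)
186 MB → memory block 2 (remaining 49 MB)
48 MB → memory block 2 (remaining 1 MB)
48 MB → memory block 3 (remaining 208 MB)
139 MB → memory block 3 (remaining 69 MB)
22 MB → memory block 3 (remaining 47 MB)
178 MB → memory block 4 (remaining 78 MB)
75 MB → memory block 4 (remaining 3 MB)
174 MB → memory block 5 (remaining 82 MB)
Final memory blocks: [179,64] [21,186,48] [48,139,22] [178,75] [174].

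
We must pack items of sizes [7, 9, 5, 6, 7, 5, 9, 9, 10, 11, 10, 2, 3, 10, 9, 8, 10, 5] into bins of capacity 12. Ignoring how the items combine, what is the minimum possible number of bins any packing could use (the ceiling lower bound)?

12

Total size = 7 + 9 + 5 + 6 + 7 + 5 + 9 + 9 + 10 + 11 + 10 + 2 + 3 + 10 + 9 + 8 + 10 + 5 = 135.
⌈135 / 12⌉ = 12.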